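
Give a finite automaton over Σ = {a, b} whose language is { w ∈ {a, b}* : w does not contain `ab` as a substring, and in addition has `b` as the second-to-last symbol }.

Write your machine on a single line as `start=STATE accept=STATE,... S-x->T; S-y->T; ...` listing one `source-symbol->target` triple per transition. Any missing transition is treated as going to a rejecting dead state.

Handle the two conditions separately and then intersect. The first has 3 states tracking partial matches of the forbidden pattern `ab`; the second has 7 states tracking the last 2 symbols read. A product state is a pair (one from each), accepting exactly when both do.
10 states suffice.
        a   b  
>  S0   S1  S2 
   S1   S3  S4 
   S2   S5  S6 
   S3   S3  S4 
   S4   S7  S8 
 * S5   S3  S4 
 * S6   S5  S6 
   S7   S9  S4 
   S8   S7  S8 
   S9   S9  S4 
(> = start, * = accepting)

start=S0; accept=S5,S6; S0-a->S1; S0-b->S2; S1-a->S3; S1-b->S4; S2-a->S5; S2-b->S6; S3-a->S3; S3-b->S4; S4-a->S7; S4-b->S8; S5-a->S3; S5-b->S4; S6-a->S5; S6-b->S6; S7-a->S9; S7-b->S4; S8-a->S7; S8-b->S8; S9-a->S9; S9-b->S4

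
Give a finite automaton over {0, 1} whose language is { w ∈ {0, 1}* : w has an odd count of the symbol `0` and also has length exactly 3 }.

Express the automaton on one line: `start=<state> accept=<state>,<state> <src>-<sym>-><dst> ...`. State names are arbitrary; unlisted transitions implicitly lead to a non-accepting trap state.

Build one automaton per condition and run them in lockstep. One (2 states) tracks the count of `0`s modulo 2; the other (5 states) tracks the input length, saturating at 4. Each combined state is a pair, one component from each; accept when both components accept.
With 9 states:
        0   1  
>  q0   q1  q2 
   q1   q3  q4 
   q2   q4  q3 
   q3   q5  q6 
   q4   q6  q5 
 * q5   q7  q8 
   q6   q8  q7 
   q7   q8  q7 
   q8   q7  q8 
(> = start, * = accepting)

start=q0 accept=q5 q0-0->q1 q0-1->q2 q1-0->q3 q1-1->q4 q2-0->q4 q2-1->q3 q3-0->q5 q3-1->q6 q4-0->q6 q4-1->q5 q5-0->q7 q5-1->q8 q6-0->q8 q6-1->q7 q7-0->q8 q7-1->q7 q8-0->q7 q8-1->q8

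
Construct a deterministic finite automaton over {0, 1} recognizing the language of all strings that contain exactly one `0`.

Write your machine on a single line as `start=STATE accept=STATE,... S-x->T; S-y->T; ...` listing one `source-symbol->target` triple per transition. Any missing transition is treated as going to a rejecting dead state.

start=s0; accept=s1; s0-0->s1; s0-1->s0; s1-0->s2; s1-1->s1; s2-0->s2; s2-1->s2

Count `0`s, saturating at 2: state s0 means no `0` yet, s1 means one `0` seen, s2 means more than one. Each `0` increments (capped at s2); other symbols loop. Accept from {s1}.
3 states suffice.
        0   1  
>  s0   s1  s0 
 * s1   s2  s1 
   s2   s2  s2 
(> = start, * = accepting)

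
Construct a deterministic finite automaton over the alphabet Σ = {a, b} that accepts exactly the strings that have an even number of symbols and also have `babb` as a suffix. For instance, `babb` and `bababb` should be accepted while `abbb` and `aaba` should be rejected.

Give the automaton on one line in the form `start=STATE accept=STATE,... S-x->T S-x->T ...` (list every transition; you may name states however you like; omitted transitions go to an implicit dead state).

start=S0 accept=S8 S0-a->S1 S0-b->S2 S1-a->S0 S1-b->S3 S2-a->S4 S2-b->S3 S3-a->S5 S3-b->S2 S4-a->S1 S4-b->S6 S5-a->S0 S5-b->S7 S6-a->S4 S6-b->S8 S7-a->S5 S7-b->S9 S8-a->S5 S8-b->S2 S9-a->S4 S9-b->S3

Run two small machines in parallel and take their product. The first has 2 states tracking the input length modulo 2; the second has 5 states tracking how much of the suffix `babb` has currently been matched. A product state is a pair (one from each), accepting exactly when both do.
        a   b  
>  S0   S1  S2 
   S1   S0  S3 
   S2   S4  S3 
   S3   S5  S2 
   S4   S1  S6 
   S5   S0  S7 
   S6   S4  S8 
   S7   S5  S9 
 * S8   S5  S2 
   S9   S4  S3 
(> = start, * = accepting)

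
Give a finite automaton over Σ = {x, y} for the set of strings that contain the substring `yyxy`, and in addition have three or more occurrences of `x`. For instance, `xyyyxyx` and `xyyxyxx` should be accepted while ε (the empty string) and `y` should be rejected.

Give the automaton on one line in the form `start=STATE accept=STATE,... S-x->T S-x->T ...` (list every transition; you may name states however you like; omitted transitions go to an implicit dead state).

start=q0 accept=q14 q0-x->q1 q0-y->q2 q1-x->q3 q1-y->q4 q2-x->q1 q2-y->q5 q3-x->q3 q3-y->q6 q4-x->q3 q4-y->q7 q5-x->q8 q5-y->q5 q6-x->q3 q6-y->q9 q7-x->q10 q7-y->q7 q8-x->q3 q8-y->q11 q9-x->q12 q9-y->q9 q10-x->q3 q10-y->q13 q11-x->q13 q11-y->q11 q12-x->q3 q12-y->q14 q13-x->q14 q13-y->q13 q14-x->q14 q14-y->q14

Run two small machines in parallel and take their product. The first has 5 states tracking whether and how much of `yyxy` has been seen; the second has 5 states tracking the count of `x`s, saturating at 4. A product state is a pair (one from each), accepting exactly when both do. Equivalent product states are then merged.
15 states suffice.
          x    y  
>  q0     q1   q2 
   q1     q3   q4 
   q2     q1   q5 
   q3     q3   q6 
   q4     q3   q7 
   q5     q8   q5 
   q6     q3   q9 
   q7    q10   q7 
   q8     q3  q11 
   q9    q12   q9 
   q10    q3  q13 
   q11   q13  q11 
   q12    q3  q14 
   q13   q14  q13 
 * q14   q14  q14 
(> = start, * = accepting)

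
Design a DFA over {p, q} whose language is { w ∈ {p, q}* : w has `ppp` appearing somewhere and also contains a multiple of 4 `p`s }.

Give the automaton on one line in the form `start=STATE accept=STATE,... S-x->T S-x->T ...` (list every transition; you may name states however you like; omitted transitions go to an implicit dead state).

Run two small machines in parallel and take their product. The first has 4 states tracking whether and how much of `ppp` has been seen; the second has 4 states tracking the count of `p`s modulo 4. A product state is a pair (one from each), accepting exactly when both do.
16 states suffice.
          p    q  
>  s0     s1   s0 
   s1     s2   s3 
   s2     s4   s5 
   s3     s6   s3 
   s4     s7   s4 
   s5     s8   s5 
   s6     s9   s5 
 * s7    s10   s7 
   s8    s11  s12 
   s9     s7  s12 
   s10   s13  s10 
   s11   s10   s0 
   s12   s14  s12 
   s13    s4  s13 
   s14   s15   s0 
   s15   s13   s3 
(> = start, * = accepting)

start=s0 accept=s7 s0-p->s1 s0-q->s0 s1-p->s2 s1-q->s3 s2-p->s4 s2-q->s5 s3-p->s6 s3-q->s3 s4-p->s7 s4-q->s4 s5-p->s8 s5-q->s5 s6-p->s9 s6-q->s5 s7-p->s10 s7-q->s7 s8-p->s11 s8-q->s12 s9-p->s7 s9-q->s12 s10-p->s13 s10-q->s10 s11-p->s10 s11-q->s0 s12-p->s14 s12-q->s12 s13-p->s4 s13-q->s13 s14-p->s15 s14-q->s0 s15-p->s13 s15-q->s3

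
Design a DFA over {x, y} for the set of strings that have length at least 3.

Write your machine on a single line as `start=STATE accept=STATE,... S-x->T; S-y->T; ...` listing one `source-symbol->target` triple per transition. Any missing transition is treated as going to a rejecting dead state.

start=q0; accept=q3,q4; q0-x->q1; q0-y->q1; q1-x->q2; q1-y->q2; q2-x->q3; q2-y->q3; q3-x->q4; q3-y->q4; q4-x->q4; q4-y->q4

We only need to distinguish lengths 0, 1, …, 3, and '>3'. Chain q0 → q1 → q2 → q3 → q4 on every symbol, with q4 looping. Accepting states: {q3, q4}.
        x   y  
>  q0   q1  q1 
   q1   q2  q2 
   q2   q3  q3 
 * q3   q4  q4 
 * q4   q4  q4 
(> = start, * = accepting)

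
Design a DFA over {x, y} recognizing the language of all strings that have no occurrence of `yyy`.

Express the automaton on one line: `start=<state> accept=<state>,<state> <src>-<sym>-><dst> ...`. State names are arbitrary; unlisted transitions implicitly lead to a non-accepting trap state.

Track partial matches of the forbidden pattern `yyy`. State s3 is a dead state reached once `yyy` has occurred; every other state accepts. s0 means no part of `yyy` is currently matched.
        x   y  
>* s0   s0  s1 
 * s1   s0  s2 
 * s2   s0  s3 
   s3   s3  s3 
(> = start, * = accepting)

start=s0 accept=s0,s1,s2 s0-x->s0 s0-y->s1 s1-x->s0 s1-y->s2 s2-x->s0 s2-y->s3 s3-x->s3 s3-y->s3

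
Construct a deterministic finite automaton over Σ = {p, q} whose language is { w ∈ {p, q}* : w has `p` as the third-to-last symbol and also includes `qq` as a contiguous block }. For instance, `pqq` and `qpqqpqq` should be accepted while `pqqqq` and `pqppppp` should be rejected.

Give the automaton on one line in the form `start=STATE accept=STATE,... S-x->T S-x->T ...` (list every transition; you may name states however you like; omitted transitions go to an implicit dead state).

Run two small machines in parallel and take their product. One (15 states) tracks the last 3 symbols read; the other (3 states) tracks whether and how much of `qq` has been seen. Each combined state is a pair, one component from each; accept when both components accept.
          p    q  
>  s0     s1   s2 
   s1     s3   s4 
   s2     s5   s6 
   s3     s7   s8 
   s4     s9  s10 
   s5    s11  s12 
   s6    s13  s14 
   s7     s7   s8 
   s8     s9  s10 
   s9    s11  s12 
 * s10   s13  s14 
   s11    s7   s8 
   s12    s9  s10 
   s13   s15  s16 
   s14   s13  s14 
   s15   s17  s18 
   s16   s19  s10 
 * s17   s17  s18 
 * s18   s19  s10 
 * s19   s15  s16 
(> = start, * = accepting)

start=s0 accept=s10,s17,s18,s19 s0-p->s1 s0-q->s2 s1-p->s3 s1-q->s4 s2-p->s5 s2-q->s6 s3-p->s7 s3-q->s8 s4-p->s9 s4-q->s10 s5-p->s11 s5-q->s12 s6-p->s13 s6-q->s14 s7-p->s7 s7-q->s8 s8-p->s9 s8-q->s10 s9-p->s11 s9-q->s12 s10-p->s13 s10-q->s14 s11-p->s7 s11-q->s8 s12-p->s9 s12-q->s10 s13-p->s15 s13-q->s16 s14-p->s13 s14-q->s14 s15-p->s17 s15-q->s18 s16-p->s19 s16-q->s10 s17-p->s17 s17-q->s18 s18-p->s19 s18-q->s10 s19-p->s15 s19-q->s16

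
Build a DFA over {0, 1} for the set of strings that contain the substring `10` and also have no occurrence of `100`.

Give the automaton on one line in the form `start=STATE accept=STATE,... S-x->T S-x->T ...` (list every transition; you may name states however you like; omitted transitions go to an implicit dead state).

start=S0 accept=S2,S4 S0-0->S0 S0-1->S1 S1-0->S2 S1-1->S1 S2-0->S3 S2-1->S4 S3-0->S3 S3-1->S3 S4-0->S2 S4-1->S4

Build one automaton per condition and run them in lockstep. One (3 states) tracks whether and how much of `10` has been seen; the other (4 states) tracks partial matches of the forbidden pattern `100`. Each combined state is a pair, one component from each; accept when both components accept.
With 5 states:
        0   1  
>  S0   S0  S1 
   S1   S2  S1 
 * S2   S3  S4 
   S3   S3  S3 
 * S4   S2  S4 
(> = start, * = accepting)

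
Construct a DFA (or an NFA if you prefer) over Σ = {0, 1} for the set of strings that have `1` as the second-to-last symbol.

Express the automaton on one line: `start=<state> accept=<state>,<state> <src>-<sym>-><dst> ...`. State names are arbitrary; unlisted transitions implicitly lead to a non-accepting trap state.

Because acceptance depends on a position counted from the end, the machine has to buffer the most recent 2 symbols. Make each state the string of the last up-to-2 symbols read; on input `x` shift the window left and append `x`. Accept when the buffered window has length 2 and begins with `1`.
A 7-state machine:
       0  1 
>  A   B  C 
   B   D  E 
   C   F  G 
   D   D  E 
   E   F  G 
 * F   D  E 
 * G   F  G 
(> = start, * = accepting)

start=A accept=F,G A-0->B A-1->C B-0->D B-1->E C-0->F C-1->G D-0->D D-1->E E-0->F E-1->G F-0->D F-1->E G-0->F G-1->G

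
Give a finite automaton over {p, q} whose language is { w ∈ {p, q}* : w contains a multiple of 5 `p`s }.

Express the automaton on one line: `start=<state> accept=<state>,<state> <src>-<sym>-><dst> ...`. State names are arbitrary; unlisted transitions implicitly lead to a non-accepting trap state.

start=s0 accept=s0 s0-p->s1 s0-q->s0 s1-p->s2 s1-q->s1 s2-p->s3 s2-q->s2 s3-p->s4 s3-q->s3 s4-p->s0 s4-q->s4

The only thing that matters is how many `p`s have appeared, reduced mod 5. Use one state per residue: s0 for 0, …, s4 for 4. Reading `p` moves to the next residue; anything else stays put. s0 is accepting.
5 states suffice.
        p   q  
>* s0   s1  s0 
   s1   s2  s1 
   s2   s3  s2 
   s3   s4  s3 
   s4   s0  s4 
(> = start, * = accepting)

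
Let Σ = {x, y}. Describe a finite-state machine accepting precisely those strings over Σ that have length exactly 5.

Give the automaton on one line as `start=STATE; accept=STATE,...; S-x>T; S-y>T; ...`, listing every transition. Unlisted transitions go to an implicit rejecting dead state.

Count input length up to 6: every symbol moves from q0 toward q6, which means 'more than 5' and absorbs. Accept from {q5}.
A 7-state machine:
        x   y  
>  q0   q1  q1 
   q1   q2  q2 
   q2   q3  q3 
   q3   q4  q4 
   q4   q5  q5 
 * q5   q6  q6 
   q6   q6  q6 
(> = start, * = accepting)

start=q0; accept=q5; q0-x>q1; q0-y>q1; q1-x>q2; q1-y>q2; q2-x>q3; q2-y>q3; q3-x>q4; q3-y>q4; q4-x>q5; q4-y>q5; q5-x>q6; q5-y>q6; q6-x>q6; q6-y>q6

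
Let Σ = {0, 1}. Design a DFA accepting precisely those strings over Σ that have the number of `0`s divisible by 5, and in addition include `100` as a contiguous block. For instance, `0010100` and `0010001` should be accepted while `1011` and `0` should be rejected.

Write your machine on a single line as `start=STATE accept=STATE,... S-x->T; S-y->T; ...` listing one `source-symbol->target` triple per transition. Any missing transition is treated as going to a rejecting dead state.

start=S0; accept=S18; S0-0->S1; S0-1->S2; S1-0->S3; S1-1->S4; S2-0->S5; S2-1->S2; S3-0->S6; S3-1->S7; S4-0->S8; S4-1->S4; S5-0->S9; S5-1->S4; S6-0->S10; S6-1->S11; S7-0->S12; S7-1->S7; S8-0->S13; S8-1->S7; S9-0->S13; S9-1->S9; S10-0->S0; S10-1->S14; S11-0->S15; S11-1->S11; S12-0->S16; S12-1->S11; S13-0->S16; S13-1->S13; S14-0->S17; S14-1->S14; S15-0->S18; S15-1->S14; S16-0->S18; S16-1->S16; S17-0->S19; S17-1->S2; S18-0->S19; S18-1->S18; S19-0->S9; S19-1->S19

Handle the two conditions separately and then intersect. The first has 5 states tracking the count of `0`s modulo 5; the second has 4 states tracking whether and how much of `100` has been seen. A product state is a pair (one from each), accepting exactly when both do.
          0    1  
>  S0     S1   S2 
   S1     S3   S4 
   S2     S5   S2 
   S3     S6   S7 
   S4     S8   S4 
   S5     S9   S4 
   S6    S10  S11 
   S7    S12   S7 
   S8    S13   S7 
   S9    S13   S9 
   S10    S0  S14 
   S11   S15  S11 
   S12   S16  S11 
   S13   S16  S13 
   S14   S17  S14 
   S15   S18  S14 
   S16   S18  S16 
   S17   S19   S2 
 * S18   S19  S18 
   S19    S9  S19 
(> = start, * = accepting)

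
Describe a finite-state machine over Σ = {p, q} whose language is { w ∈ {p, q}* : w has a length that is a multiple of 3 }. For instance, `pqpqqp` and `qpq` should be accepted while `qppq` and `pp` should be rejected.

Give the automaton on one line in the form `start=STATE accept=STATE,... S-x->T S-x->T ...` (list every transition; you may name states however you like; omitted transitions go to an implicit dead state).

Count input length modulo 3: every symbol advances one step around the cycle A → B → C → A. Accept at A.
       p  q 
>* A   B  B 
   B   C  C 
   C   A  A 
(> = start, * = accepting)

start=A accept=A A-p->B A-q->B B-p->C B-q->C C-p->A C-q->A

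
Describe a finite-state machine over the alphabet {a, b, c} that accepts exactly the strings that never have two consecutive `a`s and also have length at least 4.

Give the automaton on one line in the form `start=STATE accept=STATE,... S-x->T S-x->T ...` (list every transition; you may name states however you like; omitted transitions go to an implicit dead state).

Build one automaton per condition and run them in lockstep. One (3 states) tracks partial matches of the forbidden pattern `aa`; the other (6 states) tracks the input length, saturating at 5. Each combined state is a pair, one component from each; accept when both components accept.
A 15-state machine:
          a    b    c  
>  q0     q1   q2   q2 
   q1     q3   q4   q4 
   q2     q5   q4   q4 
   q3     q6   q6   q6 
   q4     q7   q8   q8 
   q5     q6   q8   q8 
   q6     q9   q9   q9 
   q7     q9  q10  q10 
   q8    q11  q10  q10 
   q9    q12  q12  q12 
 * q10   q13  q14  q14 
 * q11   q12  q14  q14 
   q12   q12  q12  q12 
 * q13   q12  q14  q14 
 * q14   q13  q14  q14 
(> = start, * = accepting)

start=q0 accept=q10,q11,q13,q14 q0-a->q1 q0-b->q2 q0-c->q2 q1-a->q3 q1-b->q4 q1-c->q4 q2-a->q5 q2-b->q4 q2-c->q4 q3-a->q6 q3-b->q6 q3-c->q6 q4-a->q7 q4-b->q8 q4-c->q8 q5-a->q6 q5-b->q8 q5-c->q8 q6-a->q9 q6-b->q9 q6-c->q9 q7-a->q9 q7-b->q10 q7-c->q10 q8-a->q11 q8-b->q10 q8-c->q10 q9-a->q12 q9-b->q12 q9-c->q12 q10-a->q13 q10-b->q14 q10-c->q14 q11-a->q12 q11-b->q14 q11-c->q14 q12-a->q12 q12-b->q12 q12-c->q12 q13-a->q12 q13-b->q14 q13-c->q14 q14-a->q13 q14-b->q14 q14-c->q14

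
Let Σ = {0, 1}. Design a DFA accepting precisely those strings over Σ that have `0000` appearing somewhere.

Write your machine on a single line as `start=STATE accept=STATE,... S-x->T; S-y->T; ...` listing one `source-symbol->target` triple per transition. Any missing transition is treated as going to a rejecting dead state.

States s0..s3 record the length of the longest prefix of `0000` that matches the current input suffix. Reaching s4 means `0000` has been seen, and we stay there forever. Accept from s4.
A 5-state machine:
        0   1  
>  s0   s1  s0 
   s1   s2  s0 
   s2   s3  s0 
   s3   s4  s0 
 * s4   s4  s4 
(> = start, * = accepting)

start=s0; accept=s4; s0-0->s1; s0-1->s0; s1-0->s2; s1-1->s0; s2-0->s3; s2-1->s0; s3-0->s4; s3-1->s0; s4-0->s4; s4-1->s4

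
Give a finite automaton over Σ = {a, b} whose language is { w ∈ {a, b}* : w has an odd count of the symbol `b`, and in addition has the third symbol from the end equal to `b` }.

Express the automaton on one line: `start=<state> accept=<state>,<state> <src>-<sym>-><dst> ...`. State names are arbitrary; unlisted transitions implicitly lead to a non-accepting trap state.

start=q0 accept=q11,q14,q20,q21 q0-a->q1 q0-b->q2 q1-a->q3 q1-b->q4 q2-a->q5 q2-b->q6 q3-a->q7 q3-b->q8 q4-a->q9 q4-b->q10 q5-a->q11 q5-b->q12 q6-a->q13 q6-b->q14 q7-a->q7 q7-b->q8 q8-a->q9 q8-b->q10 q9-a->q11 q9-b->q12 q10-a->q13 q10-b->q14 q11-a->q15 q11-b->q16 q12-a->q17 q12-b->q18 q13-a->q19 q13-b->q20 q14-a->q21 q14-b->q22 q15-a->q15 q15-b->q16 q16-a->q17 q16-b->q18 q17-a->q19 q17-b->q20 q18-a->q21 q18-b->q22 q19-a->q7 q19-b->q8 q20-a->q9 q20-b->q10 q21-a->q11 q21-b->q12 q22-a->q13 q22-b->q14

Run two small machines in parallel and take their product. The first has 2 states tracking the count of `b`s modulo 2; the second has 15 states tracking the last 3 symbols read. A product state is a pair (one from each), accepting exactly when both do.
A 23-state machine:
          a    b  
>  q0     q1   q2 
   q1     q3   q4 
   q2     q5   q6 
   q3     q7   q8 
   q4     q9  q10 
   q5    q11  q12 
   q6    q13  q14 
   q7     q7   q8 
   q8     q9  q10 
   q9    q11  q12 
   q10   q13  q14 
 * q11   q15  q16 
   q12   q17  q18 
   q13   q19  q20 
 * q14   q21  q22 
   q15   q15  q16 
   q16   q17  q18 
   q17   q19  q20 
   q18   q21  q22 
   q19    q7   q8 
 * q20    q9  q10 
 * q21   q11  q12 
   q22   q13  q14 
(> = start, * = accepting)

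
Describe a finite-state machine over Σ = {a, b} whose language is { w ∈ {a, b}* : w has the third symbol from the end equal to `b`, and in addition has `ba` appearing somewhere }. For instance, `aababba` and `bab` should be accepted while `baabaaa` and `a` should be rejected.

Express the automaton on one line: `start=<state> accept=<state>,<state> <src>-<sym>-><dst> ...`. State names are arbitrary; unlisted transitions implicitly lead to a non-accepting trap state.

start=S0 accept=S11,S12,S13,S18 S0-a->S1 S0-b->S2 S1-a->S3 S1-b->S4 S2-a->S5 S2-b->S6 S3-a->S7 S3-b->S8 S4-a->S9 S4-b->S10 S5-a->S11 S5-b->S12 S6-a->S13 S6-b->S14 S7-a->S7 S7-b->S8 S8-a->S9 S8-b->S10 S9-a->S11 S9-b->S12 S10-a->S13 S10-b->S14 S11-a->S15 S11-b->S16 S12-a->S9 S12-b->S17 S13-a->S11 S13-b->S12 S14-a->S13 S14-b->S14 S15-a->S15 S15-b->S16 S16-a->S9 S16-b->S17 S17-a->S13 S17-b->S18 S18-a->S13 S18-b->S18

Run two small machines in parallel and take their product. The first has 15 states tracking the last 3 symbols read; the second has 3 states tracking whether and how much of `ba` has been seen. A product state is a pair (one from each), accepting exactly when both do.
          a    b  
>  S0     S1   S2 
   S1     S3   S4 
   S2     S5   S6 
   S3     S7   S8 
   S4     S9  S10 
   S5    S11  S12 
   S6    S13  S14 
   S7     S7   S8 
   S8     S9  S10 
   S9    S11  S12 
   S10   S13  S14 
 * S11   S15  S16 
 * S12    S9  S17 
 * S13   S11  S12 
   S14   S13  S14 
   S15   S15  S16 
   S16    S9  S17 
   S17   S13  S18 
 * S18   S13  S18 
(> = start, * = accepting)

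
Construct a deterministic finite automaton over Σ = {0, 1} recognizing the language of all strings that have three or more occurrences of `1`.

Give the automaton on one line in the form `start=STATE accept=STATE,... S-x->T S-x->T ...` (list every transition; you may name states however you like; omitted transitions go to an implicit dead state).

start=q0 accept=q3,q4 q0-0->q0 q0-1->q1 q1-0->q1 q1-1->q2 q2-0->q2 q2-1->q3 q3-0->q3 q3-1->q4 q4-0->q4 q4-1->q4

Only the number of `1`s matters, and only up to 4. Make a chain q0 → q1 → q2 → q3 → q4 advanced by each `1` (with q4 absorbing); every other symbol self-loops. The accepting set is {q3, q4}.
5 states suffice.
        0   1  
>  q0   q0  q1 
   q1   q1  q2 
   q2   q2  q3 
 * q3   q3  q4 
 * q4   q4  q4 
(> = start, * = accepting)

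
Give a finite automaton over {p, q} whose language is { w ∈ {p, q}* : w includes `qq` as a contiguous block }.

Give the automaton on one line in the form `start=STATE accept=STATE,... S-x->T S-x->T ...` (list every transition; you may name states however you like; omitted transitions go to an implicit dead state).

States A..B record the length of the longest prefix of `qq` that matches the current input suffix. Reaching C means `qq` has been seen, and we stay there forever. Accept from C.
       p  q 
>  A   A  B 
   B   A  C 
 * C   C  C 
(> = start, * = accepting)

start=A accept=C A-p->A A-q->B B-p->A B-q->C C-p->C C-q->C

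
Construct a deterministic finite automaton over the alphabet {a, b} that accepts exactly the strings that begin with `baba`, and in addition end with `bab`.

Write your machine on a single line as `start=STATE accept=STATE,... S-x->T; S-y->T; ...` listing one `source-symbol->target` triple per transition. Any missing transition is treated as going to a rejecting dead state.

start=q0; accept=q7; q0-a->q1; q0-b->q2; q1-a->q1; q1-b->q1; q2-a->q3; q2-b->q1; q3-a->q1; q3-b->q4; q4-a->q5; q4-b->q1; q5-a->q6; q5-b->q7; q6-a->q6; q6-b->q8; q7-a->q5; q7-b->q8; q8-a->q5; q8-b->q8

Build one automaton per condition and run them in lockstep. One (6 states) tracks whether the input so far still matches the prefix `baba`; the other (4 states) tracks how much of the suffix `bab` has currently been matched. Each combined state is a pair, one component from each; accept when both components accept. Minimizing collapses redundant product states.
With 9 states:
        a   b  
>  q0   q1  q2 
   q1   q1  q1 
   q2   q3  q1 
   q3   q1  q4 
   q4   q5  q1 
   q5   q6  q7 
   q6   q6  q8 
 * q7   q5  q8 
   q8   q5  q8 
(> = start, * = accepting)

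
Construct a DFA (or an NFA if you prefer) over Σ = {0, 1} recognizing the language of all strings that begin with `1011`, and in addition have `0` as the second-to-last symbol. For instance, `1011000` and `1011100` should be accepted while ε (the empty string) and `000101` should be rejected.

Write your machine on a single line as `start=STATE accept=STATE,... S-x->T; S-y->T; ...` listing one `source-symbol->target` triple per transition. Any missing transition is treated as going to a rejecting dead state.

start=A; accept=L,M; A-0->B; A-1->C; B-0->D; B-1->E; C-0->F; C-1->G; D-0->D; D-1->E; E-0->H; E-1->G; F-0->D; F-1->I; G-0->H; G-1->G; H-0->D; H-1->E; I-0->H; I-1->J; J-0->K; J-1->J; K-0->L; K-1->M; L-0->L; L-1->M; M-0->K; M-1->J

Handle the two conditions separately and then intersect. One (6 states) tracks whether the input so far still matches the prefix `1011`; the other (7 states) tracks the last 2 symbols read. Each combined state is a pair, one component from each; accept when both components accept.
A 13-state machine:
       0  1 
>  A   B  C 
   B   D  E 
   C   F  G 
   D   D  E 
   E   H  G 
   F   D  I 
   G   H  G 
   H   D  E 
   I   H  J 
   J   K  J 
   K   L  M 
 * L   L  M 
 * M   K  J 
(> = start, * = accepting)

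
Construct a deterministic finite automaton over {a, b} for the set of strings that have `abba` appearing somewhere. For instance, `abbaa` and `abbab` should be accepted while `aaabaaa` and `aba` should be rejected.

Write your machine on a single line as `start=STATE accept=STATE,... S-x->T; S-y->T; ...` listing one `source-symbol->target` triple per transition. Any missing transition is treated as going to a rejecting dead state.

start=q0; accept=q4; q0-a->q1; q0-b->q0; q1-a->q1; q1-b->q2; q2-a->q1; q2-b->q3; q3-a->q4; q3-b->q0; q4-a->q4; q4-b->q4

States q0..q3 record the length of the longest prefix of `abba` that matches the current input suffix. Reaching q4 means `abba` has been seen, and we stay there forever. Accept from q4.
A 5-state machine:
        a   b  
>  q0   q1  q0 
   q1   q1  q2 
   q2   q1  q3 
   q3   q4  q0 
 * q4   q4  q4 
(> = start, * = accepting)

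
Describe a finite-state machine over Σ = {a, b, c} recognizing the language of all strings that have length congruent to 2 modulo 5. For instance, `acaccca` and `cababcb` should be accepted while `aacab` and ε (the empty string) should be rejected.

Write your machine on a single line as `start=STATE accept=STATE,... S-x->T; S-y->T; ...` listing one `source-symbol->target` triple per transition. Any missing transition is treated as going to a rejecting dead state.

Only the length mod 5 matters, so use a 5-cycle: from any state, every input symbol moves to the next state, wrapping S4 back to S0. Mark S2 accepting.
5 states suffice.
        a   b   c  
>  S0   S1  S1  S1 
   S1   S2  S2  S2 
 * S2   S3  S3  S3 
   S3   S4  S4  S4 
   S4   S0  S0  S0 
(> = start, * = accepting)

start=S0; accept=S2; S0-a->S1; S0-b->S1; S0-c->S1; S1-a->S2; S1-b->S2; S1-c->S2; S2-a->S3; S2-b->S3; S2-c->S3; S3-a->S4; S3-b->S4; S3-c->S4; S4-a->S0; S4-b->S0; S4-c->S0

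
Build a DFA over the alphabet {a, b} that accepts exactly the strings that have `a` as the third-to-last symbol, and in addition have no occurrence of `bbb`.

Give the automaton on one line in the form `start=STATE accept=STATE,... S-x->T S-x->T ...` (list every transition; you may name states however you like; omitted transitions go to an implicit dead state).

Build one automaton per condition and run them in lockstep. The first has 15 states tracking the last 3 symbols read; the second has 4 states tracking partial matches of the forbidden pattern `bbb`. A product state is a pair (one from each), accepting exactly when both do. After merging equivalent states the machine shrinks.
With 11 states:
          a    b  
>  S0     S1   S2 
   S1     S3   S4 
   S2     S1   S5 
   S3     S6   S7 
   S4     S8   S9 
   S5     S1  S10 
 * S6     S6   S7 
 * S7     S8   S9 
 * S8     S3   S4 
 * S9     S1  S10 
   S10   S10  S10 
(> = start, * = accepting)

start=S0 accept=S6,S7,S8,S9 S0-a->S1 S0-b->S2 S1-a->S3 S1-b->S4 S2-a->S1 S2-b->S5 S3-a->S6 S3-b->S7 S4-a->S8 S4-b->S9 S5-a->S1 S5-b->S10 S6-a->S6 S6-b->S7 S7-a->S8 S7-b->S9 S8-a->S3 S8-b->S4 S9-a->S1 S9-b->S10 S10-a->S10 S10-b->S10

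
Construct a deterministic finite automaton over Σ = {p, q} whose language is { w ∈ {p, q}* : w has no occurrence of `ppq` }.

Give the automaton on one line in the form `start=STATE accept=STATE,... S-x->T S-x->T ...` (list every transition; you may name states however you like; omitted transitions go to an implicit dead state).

This is the complement of 'contains `ppq`'. Use the same substring-matching states — S0 through S3 holding how much of `ppq` has just been matched — but flip the accepting set: everything except the trap S3 accepts.
        p   q  
>* S0   S1  S0 
 * S1   S2  S0 
 * S2   S2  S3 
   S3   S3  S3 
(> = start, * = accepting)

start=S0 accept=S0,S1,S2 S0-p->S1 S0-q->S0 S1-p->S2 S1-q->S0 S2-p->S2 S2-q->S3 S3-p->S3 S3-q->S3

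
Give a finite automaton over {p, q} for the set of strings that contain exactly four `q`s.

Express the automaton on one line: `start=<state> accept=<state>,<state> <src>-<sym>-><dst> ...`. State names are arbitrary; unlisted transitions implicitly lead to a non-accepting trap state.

start=s0 accept=s4 s0-p->s0 s0-q->s1 s1-p->s1 s1-q->s2 s2-p->s2 s2-q->s3 s3-p->s3 s3-q->s4 s4-p->s4 s4-q->s5 s5-p->s5 s5-q->s5

Only the number of `q`s matters, and only up to 5. Make a chain s0 → s1 → s2 → s3 → s4 → s5 advanced by each `q` (with s5 absorbing); every other symbol self-loops. The accepting set is {s4}.
6 states suffice.
        p   q  
>  s0   s0  s1 
   s1   s1  s2 
   s2   s2  s3 
   s3   s3  s4 
 * s4   s4  s5 
   s5   s5  s5 
(> = start, * = accepting)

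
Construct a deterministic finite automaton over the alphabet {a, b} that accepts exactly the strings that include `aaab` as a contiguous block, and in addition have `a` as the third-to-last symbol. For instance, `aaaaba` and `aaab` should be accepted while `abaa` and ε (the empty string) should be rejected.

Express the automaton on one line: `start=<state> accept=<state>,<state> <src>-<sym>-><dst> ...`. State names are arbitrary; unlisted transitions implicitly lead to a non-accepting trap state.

Handle the two conditions separately and then intersect. The first has 5 states tracking whether and how much of `aaab` has been seen; the second has 15 states tracking the last 3 symbols read. A product state is a pair (one from each), accepting exactly when both do. Equivalent product states are then merged.
          a    b  
>  s0     s1   s0 
   s1     s2   s0 
   s2     s3   s0 
   s3     s3   s4 
 * s4     s5   s6 
 * s5     s7   s8 
 * s6     s9  s10 
   s7    s11   s4 
   s8     s5   s6 
   s9     s7   s8 
   s10    s9  s10 
 * s11   s11   s4 
(> = start, * = accepting)

start=s0 accept=s4,s5,s6,s11 s0-a->s1 s0-b->s0 s1-a->s2 s1-b->s0 s2-a->s3 s2-b->s0 s3-a->s3 s3-b->s4 s4-a->s5 s4-b->s6 s5-a->s7 s5-b->s8 s6-a->s9 s6-b->s10 s7-a->s11 s7-b->s4 s8-a->s5 s8-b->s6 s9-a->s7 s9-b->s8 s10-a->s9 s10-b->s10 s11-a->s11 s11-b->s4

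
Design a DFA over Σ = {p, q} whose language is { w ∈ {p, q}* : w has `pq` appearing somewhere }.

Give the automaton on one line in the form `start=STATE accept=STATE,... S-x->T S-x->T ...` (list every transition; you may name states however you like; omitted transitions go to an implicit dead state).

start=s0 accept=s2 s0-p->s1 s0-q->s0 s1-p->s1 s1-q->s2 s2-p->s2 s2-q->s2

Track how much of `pq` has been matched so far: state s0 is no progress, s2 is the absorbing accept state reached once `pq` has occurred. Intermediate states record partial matches; on a mismatch, fall back to the longest reusable overlap.
        p   q  
>  s0   s1  s0 
   s1   s1  s2 
 * s2   s2  s2 
(> = start, * = accepting)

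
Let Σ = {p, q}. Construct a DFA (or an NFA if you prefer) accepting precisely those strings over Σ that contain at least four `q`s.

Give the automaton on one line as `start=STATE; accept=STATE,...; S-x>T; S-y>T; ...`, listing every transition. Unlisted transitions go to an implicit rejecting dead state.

start=S0; accept=S4,S5; S0-p>S0; S0-q>S1; S1-p>S1; S1-q>S2; S2-p>S2; S2-q>S3; S3-p>S3; S3-q>S4; S4-p>S4; S4-q>S5; S5-p>S5; S5-q>S5

Count `q`s, saturating at 5: states S0 through S4 mean 0 through 4 `q`s seen; S5 means more than 4. Each `q` increments (capped at S5); other symbols loop. Accept from {S4, S5}.
A 6-state machine:
        p   q  
>  S0   S0  S1 
   S1   S1  S2 
   S2   S2  S3 
   S3   S3  S4 
 * S4   S4  S5 
 * S5   S5  S5 
(> = start, * = accepting)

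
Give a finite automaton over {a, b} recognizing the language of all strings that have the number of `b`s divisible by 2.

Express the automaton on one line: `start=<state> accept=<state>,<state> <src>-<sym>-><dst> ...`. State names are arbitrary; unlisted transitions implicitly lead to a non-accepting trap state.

start=S0 accept=S0 S0-a->S0 S0-b->S1 S1-a->S1 S1-b->S0

The only thing that matters is how many `b`s have appeared, reduced mod 2. Use one state per residue: S0 for 0, …, S1 for 1. Reading `b` moves to the next residue; anything else stays put. S0 is accepting.
With 2 states:
        a   b  
>* S0   S0  S1 
   S1   S1  S0 
(> = start, * = accepting)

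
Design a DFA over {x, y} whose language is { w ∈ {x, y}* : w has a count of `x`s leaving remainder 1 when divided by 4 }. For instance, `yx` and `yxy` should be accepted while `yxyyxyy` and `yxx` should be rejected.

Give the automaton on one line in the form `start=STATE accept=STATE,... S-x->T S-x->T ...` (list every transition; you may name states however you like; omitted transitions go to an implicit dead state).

start=s0 accept=s1 s0-x->s1 s0-y->s0 s1-x->s2 s1-y->s1 s2-x->s3 s2-y->s2 s3-x->s0 s3-y->s3

Keep the running count of `x`s modulo 4: each `x` advances along the cycle s0 → s1 → s2 → s3 → s0 while other symbols loop. Accept at s1.
4 states suffice.
        x   y  
>  s0   s1  s0 
 * s1   s2  s1 
   s2   s3  s2 
   s3   s0  s3 
(> = start, * = accepting)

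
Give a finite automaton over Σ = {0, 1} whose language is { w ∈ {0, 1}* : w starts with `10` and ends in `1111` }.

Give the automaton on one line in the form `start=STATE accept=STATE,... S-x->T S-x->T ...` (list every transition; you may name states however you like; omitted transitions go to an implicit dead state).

Build one automaton per condition and run them in lockstep. The first has 4 states tracking whether the input so far still matches the prefix `10`; the second has 5 states tracking how much of the suffix `1111` has currently been matched. A product state is a pair (one from each), accepting exactly when both do. Minimizing collapses redundant product states.
With 8 states:
       0  1 
>  A   B  C 
   B   B  B 
   C   D  B 
   D   D  E 
   E   D  F 
   F   D  G 
   G   D  H 
 * H   D  H 
(> = start, * = accepting)

start=A accept=H A-0->B A-1->C B-0->B B-1->B C-0->D C-1->B D-0->D D-1->E E-0->D E-1->F F-0->D F-1->G G-0->D G-1->H H-0->D H-1->H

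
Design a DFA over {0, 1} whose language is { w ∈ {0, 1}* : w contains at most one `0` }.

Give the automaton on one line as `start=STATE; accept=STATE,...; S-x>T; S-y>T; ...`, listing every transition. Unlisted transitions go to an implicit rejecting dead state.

Count `0`s, saturating at 2: state q0 means no `0` yet, q1 means one `0` seen, q2 means more than one. Each `0` increments (capped at q2); other symbols loop. Accept from {q0, q1}.
3 states suffice.
        0   1  
>* q0   q1  q0 
 * q1   q2  q1 
   q2   q2  q2 
(> = start, * = accepting)

start=q0; accept=q0,q1; q0-0>q1; q0-1>q0; q1-0>q2; q1-1>q1; q2-0>q2; q2-1>q2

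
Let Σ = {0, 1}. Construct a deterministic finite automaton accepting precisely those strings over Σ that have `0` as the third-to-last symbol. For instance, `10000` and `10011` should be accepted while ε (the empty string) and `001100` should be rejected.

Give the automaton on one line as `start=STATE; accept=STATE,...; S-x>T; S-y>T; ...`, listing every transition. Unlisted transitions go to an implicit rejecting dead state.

Because acceptance depends on a position counted from the end, the machine has to buffer the most recent 3 symbols. Make each state the string of the last up-to-3 symbols read; on input `x` shift the window left and append `x`. Accept when the buffered window has length 3 and begins with `0`.
15 states suffice.
          0    1  
>  s0     s1   s2 
   s1     s3   s4 
   s2     s5   s6 
   s3     s7   s8 
   s4     s9  s10 
   s5    s11  s12 
   s6    s13  s14 
 * s7     s7   s8 
 * s8     s9  s10 
 * s9    s11  s12 
 * s10   s13  s14 
   s11    s7   s8 
   s12    s9  s10 
   s13   s11  s12 
   s14   s13  s14 
(> = start, * = accepting)

start=s0; accept=s7,s8,s9,s10; s0-0>s1; s0-1>s2; s1-0>s3; s1-1>s4; s2-0>s5; s2-1>s6; s3-0>s7; s3-1>s8; s4-0>s9; s4-1>s10; s5-0>s11; s5-1>s12; s6-0>s13; s6-1>s14; s7-0>s7; s7-1>s8; s8-0>s9; s8-1>s10; s9-0>s11; s9-1>s12; s10-0>s13; s10-1>s14; s11-0>s7; s11-1>s8; s12-0>s9; s12-1>s10; s13-0>s11; s13-1>s12; s14-0>s13; s14-1>s14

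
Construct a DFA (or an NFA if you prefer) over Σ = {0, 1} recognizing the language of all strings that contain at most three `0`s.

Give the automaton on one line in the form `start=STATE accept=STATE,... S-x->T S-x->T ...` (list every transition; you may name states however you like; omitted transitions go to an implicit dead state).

start=q0 accept=q0,q1,q2,q3 q0-0->q1 q0-1->q0 q1-0->q2 q1-1->q1 q2-0->q3 q2-1->q2 q3-0->q4 q3-1->q3 q4-0->q4 q4-1->q4

Count `0`s, saturating at 4: states q0 through q3 mean 0 through 3 `0`s seen; q4 means more than 3. Each `0` increments (capped at q4); other symbols loop. Accept from {q0, q1, q2, q3}.
5 states suffice.
        0   1  
>* q0   q1  q0 
 * q1   q2  q1 
 * q2   q3  q2 
 * q3   q4  q3 
   q4   q4  q4 
(> = start, * = accepting)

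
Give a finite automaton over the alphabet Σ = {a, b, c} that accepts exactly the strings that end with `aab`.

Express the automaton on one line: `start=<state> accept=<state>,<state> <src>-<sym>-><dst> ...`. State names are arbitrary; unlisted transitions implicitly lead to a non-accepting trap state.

Remember how much of `aab` the current input suffix matches. State S0 means no match yet; S1 means the last symbol is `a`; S2 means the last 2 symbols are `aa`; S3 means the last 3 symbols are `aab`. Only S3 accepts. On a mismatch, fall back to the longest proper suffix that is still a prefix of `aab`.
A 4-state machine:
        a   b   c  
>  S0   S1  S0  S0 
   S1   S2  S0  S0 
   S2   S2  S3  S0 
 * S3   S1  S0  S0 
(> = start, * = accepting)

start=S0 accept=S3 S0-a->S1 S0-b->S0 S0-c->S0 S1-a->S2 S1-b->S0 S1-c->S0 S2-a->S2 S2-b->S3 S2-c->S0 S3-a->S1 S3-b->S0 S3-c->S0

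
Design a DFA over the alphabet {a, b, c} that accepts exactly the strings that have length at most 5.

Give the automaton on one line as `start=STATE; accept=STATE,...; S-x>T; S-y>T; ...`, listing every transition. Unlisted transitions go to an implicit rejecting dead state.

start=S0; accept=S0,S1,S2,S3,S4,S5; S0-a>S1; S0-b>S1; S0-c>S1; S1-a>S2; S1-b>S2; S1-c>S2; S2-a>S3; S2-b>S3; S2-c>S3; S3-a>S4; S3-b>S4; S3-c>S4; S4-a>S5; S4-b>S5; S4-c>S5; S5-a>S6; S5-b>S6; S5-c>S6; S6-a>S6; S6-b>S6; S6-c>S6

We only need to distinguish lengths 0, 1, …, 5, and '>5'. Chain S0 → S1 → S2 → S3 → S4 → S5 → S6 on every symbol, with S6 looping. Accepting states: {S0, S1, S2, S3, S4, S5}.
A 7-state machine:
        a   b   c  
>* S0   S1  S1  S1 
 * S1   S2  S2  S2 
 * S2   S3  S3  S3 
 * S3   S4  S4  S4 
 * S4   S5  S5  S5 
 * S5   S6  S6  S6 
   S6   S6  S6  S6 
(> = start, * = accepting)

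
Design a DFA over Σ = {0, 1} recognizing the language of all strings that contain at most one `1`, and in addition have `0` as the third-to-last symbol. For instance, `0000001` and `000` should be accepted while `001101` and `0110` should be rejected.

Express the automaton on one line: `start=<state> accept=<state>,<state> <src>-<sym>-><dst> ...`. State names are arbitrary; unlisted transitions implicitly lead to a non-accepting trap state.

Handle the two conditions separately and then intersect. The first has 3 states tracking the count of `1`s, saturating at 2; the second has 15 states tracking the last 3 symbols read. A product state is a pair (one from each), accepting exactly when both do. Equivalent product states are then merged.
A 12-state machine:
          0    1  
>  S0     S1   S2 
   S1     S3   S4 
   S2     S5   S6 
   S3     S7   S8 
   S4     S9   S6 
   S5    S10   S6 
   S6     S6   S6 
 * S7     S7   S8 
 * S8     S9   S6 
 * S9    S10   S6 
   S10   S11   S6 
 * S11   S11   S6 
(> = start, * = accepting)

start=S0 accept=S7,S8,S9,S11 S0-0->S1 S0-1->S2 S1-0->S3 S1-1->S4 S2-0->S5 S2-1->S6 S3-0->S7 S3-1->S8 S4-0->S9 S4-1->S6 S5-0->S10 S5-1->S6 S6-0->S6 S6-1->S6 S7-0->S7 S7-1->S8 S8-0->S9 S8-1->S6 S9-0->S10 S9-1->S6 S10-0->S11 S10-1->S6 S11-0->S11 S11-1->S6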